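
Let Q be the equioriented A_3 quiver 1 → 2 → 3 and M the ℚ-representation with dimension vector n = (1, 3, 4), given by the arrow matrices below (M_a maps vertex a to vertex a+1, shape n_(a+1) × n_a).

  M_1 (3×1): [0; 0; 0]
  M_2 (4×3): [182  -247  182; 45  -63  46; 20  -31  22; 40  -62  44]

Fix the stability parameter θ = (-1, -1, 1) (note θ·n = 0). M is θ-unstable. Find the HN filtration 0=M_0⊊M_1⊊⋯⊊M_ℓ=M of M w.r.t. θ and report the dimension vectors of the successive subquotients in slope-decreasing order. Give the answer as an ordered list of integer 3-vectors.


Barcode: M ≅ I[1,1], I[2,2], I[2,3]^2, I[3,3]^2. HN layers by μ_θ (2 steps, strictly decreasing):
  μ^(1)=1; μ^(2)=-1

((0, 0, 4); (1, 3, 0))


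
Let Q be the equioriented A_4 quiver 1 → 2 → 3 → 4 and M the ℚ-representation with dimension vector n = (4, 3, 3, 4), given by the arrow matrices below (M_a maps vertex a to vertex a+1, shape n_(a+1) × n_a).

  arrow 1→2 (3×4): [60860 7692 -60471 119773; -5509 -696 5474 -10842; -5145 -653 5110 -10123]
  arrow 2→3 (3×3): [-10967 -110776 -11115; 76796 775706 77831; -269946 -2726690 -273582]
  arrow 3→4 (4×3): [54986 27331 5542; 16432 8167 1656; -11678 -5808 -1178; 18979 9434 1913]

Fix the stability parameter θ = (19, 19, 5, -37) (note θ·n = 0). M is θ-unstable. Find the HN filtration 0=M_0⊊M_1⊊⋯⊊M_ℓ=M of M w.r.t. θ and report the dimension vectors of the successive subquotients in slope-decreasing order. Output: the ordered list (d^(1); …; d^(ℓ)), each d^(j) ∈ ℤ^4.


Via rank(M_{q-1}∘⋯∘M_p): M ≅ I[1,1], I[1,3], I[1,4]^2, I[4,4]^2.
μ_θ-semistable layers: μ^(1)=19; μ^(2)=43/3; μ^(3)=3/2; μ^(4)=-37

((1, 0, 0, 0); (1, 1, 1, 0); (2, 2, 2, 2); (0, 0, 0, 2))


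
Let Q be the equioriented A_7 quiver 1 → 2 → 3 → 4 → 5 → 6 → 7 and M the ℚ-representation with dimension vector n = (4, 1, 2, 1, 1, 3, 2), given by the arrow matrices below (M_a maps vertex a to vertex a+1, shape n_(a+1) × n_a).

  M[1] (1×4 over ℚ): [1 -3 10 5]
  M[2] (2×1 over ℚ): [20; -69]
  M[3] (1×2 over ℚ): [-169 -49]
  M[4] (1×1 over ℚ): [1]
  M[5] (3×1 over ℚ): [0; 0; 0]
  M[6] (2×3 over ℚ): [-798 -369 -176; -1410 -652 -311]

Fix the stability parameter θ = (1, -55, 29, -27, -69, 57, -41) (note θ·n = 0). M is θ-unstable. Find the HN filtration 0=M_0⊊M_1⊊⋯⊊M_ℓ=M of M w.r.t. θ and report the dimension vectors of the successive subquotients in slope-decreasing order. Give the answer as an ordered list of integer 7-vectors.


Barcode: M ≅ I[1,1]^3, I[1,5], I[3,3], I[6,6], I[6,7]^2. HN layers by μ_θ (6 steps, strictly decreasing):
  μ^(1)=57; μ^(2)=29; μ^(3)=8; μ^(4)=1; μ^(5)=-67/3; μ^(6)=-27

((0, 0, 0, 0, 0, 1, 0); (0, 0, 1, 0, 0, 0, 0); (0, 0, 0, 0, 0, 2, 2); (3, 0, 0, 0, 0, 0, 0); (0, 0, 1, 1, 1, 0, 0); (1, 1, 0, 0, 0, 0, 0))


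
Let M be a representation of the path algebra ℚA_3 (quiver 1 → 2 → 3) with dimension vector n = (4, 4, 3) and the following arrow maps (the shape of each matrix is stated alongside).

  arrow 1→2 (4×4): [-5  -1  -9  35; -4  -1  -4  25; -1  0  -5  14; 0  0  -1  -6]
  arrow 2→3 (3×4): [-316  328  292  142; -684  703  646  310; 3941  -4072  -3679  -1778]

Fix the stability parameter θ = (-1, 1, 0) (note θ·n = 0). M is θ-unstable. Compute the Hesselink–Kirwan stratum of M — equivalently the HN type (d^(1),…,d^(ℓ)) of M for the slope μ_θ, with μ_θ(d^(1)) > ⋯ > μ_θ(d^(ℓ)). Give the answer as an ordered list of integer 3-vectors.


Barcode: M ≅ I[1,2], I[1,3]^3. HN layers by μ_θ (3 steps, strictly decreasing):
  μ^(1)=1; μ^(2)=1/2; μ^(3)=-1

((0, 1, 0); (0, 3, 3); (4, 0, 0))


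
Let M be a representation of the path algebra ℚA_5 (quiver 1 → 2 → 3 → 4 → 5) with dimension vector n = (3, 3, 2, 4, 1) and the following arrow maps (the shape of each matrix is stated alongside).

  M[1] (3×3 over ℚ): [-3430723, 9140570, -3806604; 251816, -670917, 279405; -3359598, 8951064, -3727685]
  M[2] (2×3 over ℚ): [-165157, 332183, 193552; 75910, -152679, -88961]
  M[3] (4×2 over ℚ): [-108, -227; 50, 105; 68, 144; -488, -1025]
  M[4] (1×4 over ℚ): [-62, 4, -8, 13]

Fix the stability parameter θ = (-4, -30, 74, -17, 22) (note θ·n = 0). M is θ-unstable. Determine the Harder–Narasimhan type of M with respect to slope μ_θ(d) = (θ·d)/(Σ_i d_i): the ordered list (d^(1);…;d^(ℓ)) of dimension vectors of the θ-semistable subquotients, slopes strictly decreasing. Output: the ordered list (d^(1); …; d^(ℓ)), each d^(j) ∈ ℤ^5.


Via rank(M_{q-1}∘⋯∘M_p): M ≅ I[1,2], I[1,4], I[1,5], I[4,4]^2.
μ_θ-semistable layers: μ^(1)=57/2; μ^(2)=79/3; μ^(3)=-17

((0, 0, 1, 1, 0); (0, 0, 1, 1, 1); (3, 3, 0, 2, 0))


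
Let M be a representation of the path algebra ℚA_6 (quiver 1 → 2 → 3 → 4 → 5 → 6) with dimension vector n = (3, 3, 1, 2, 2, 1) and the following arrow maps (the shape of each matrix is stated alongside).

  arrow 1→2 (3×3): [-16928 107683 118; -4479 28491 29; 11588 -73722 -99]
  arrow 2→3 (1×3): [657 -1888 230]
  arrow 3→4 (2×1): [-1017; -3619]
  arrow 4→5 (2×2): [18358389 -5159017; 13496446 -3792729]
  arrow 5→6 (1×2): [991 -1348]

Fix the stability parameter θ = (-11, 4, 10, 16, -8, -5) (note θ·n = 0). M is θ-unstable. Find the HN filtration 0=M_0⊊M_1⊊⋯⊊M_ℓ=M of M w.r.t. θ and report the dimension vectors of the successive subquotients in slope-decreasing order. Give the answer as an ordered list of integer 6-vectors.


Interval decomposition of M: I[1,2]^2, I[1,6], I[4,5].
HN type (ℓ=3): μ^(1)=4; μ^(2)=17/5; μ^(3)=-11

((0, 2, 0, 1, 1, 0); (0, 1, 1, 1, 1, 1); (3, 0, 0, 0, 0, 0))


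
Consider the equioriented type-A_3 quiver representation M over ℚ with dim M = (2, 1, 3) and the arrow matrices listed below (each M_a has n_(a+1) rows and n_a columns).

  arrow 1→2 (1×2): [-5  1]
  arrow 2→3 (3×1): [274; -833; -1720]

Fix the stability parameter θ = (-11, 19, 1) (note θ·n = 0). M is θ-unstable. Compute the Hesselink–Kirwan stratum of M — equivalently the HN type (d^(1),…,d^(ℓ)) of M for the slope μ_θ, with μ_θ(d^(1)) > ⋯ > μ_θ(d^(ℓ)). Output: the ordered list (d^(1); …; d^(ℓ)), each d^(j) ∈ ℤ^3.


Via rank(M_{q-1}∘⋯∘M_p): M ≅ I[1,1], I[1,3], I[3,3]^2.
μ_θ-semistable layers: μ^(1)=10; μ^(2)=1; μ^(3)=-11

((0, 1, 1); (0, 0, 2); (2, 0, 0))


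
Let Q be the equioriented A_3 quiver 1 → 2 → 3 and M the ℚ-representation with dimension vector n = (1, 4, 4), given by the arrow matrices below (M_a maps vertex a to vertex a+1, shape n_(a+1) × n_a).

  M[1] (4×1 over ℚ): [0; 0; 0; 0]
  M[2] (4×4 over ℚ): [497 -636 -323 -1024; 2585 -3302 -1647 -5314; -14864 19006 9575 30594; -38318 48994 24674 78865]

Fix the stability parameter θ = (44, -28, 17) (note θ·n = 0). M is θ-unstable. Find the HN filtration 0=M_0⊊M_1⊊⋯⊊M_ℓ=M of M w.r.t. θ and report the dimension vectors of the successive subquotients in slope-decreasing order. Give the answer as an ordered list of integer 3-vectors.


Barcode: M ≅ I[1,1], I[2,3]^4. HN layers by μ_θ (3 steps, strictly decreasing):
  μ^(1)=44; μ^(2)=17; μ^(3)=-28

((1, 0, 0); (0, 0, 4); (0, 4, 0))


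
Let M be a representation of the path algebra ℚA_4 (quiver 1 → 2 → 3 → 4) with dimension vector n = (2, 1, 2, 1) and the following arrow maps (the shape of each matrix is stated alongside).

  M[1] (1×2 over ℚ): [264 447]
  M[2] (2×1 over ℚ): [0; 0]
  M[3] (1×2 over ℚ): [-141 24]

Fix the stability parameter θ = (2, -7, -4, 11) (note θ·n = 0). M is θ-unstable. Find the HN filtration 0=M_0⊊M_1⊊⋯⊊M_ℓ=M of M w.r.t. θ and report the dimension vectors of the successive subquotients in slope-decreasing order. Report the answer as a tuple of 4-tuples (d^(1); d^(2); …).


Via rank(M_{q-1}∘⋯∘M_p): M ≅ I[1,1], I[1,2], I[3,3], I[3,4].
μ_θ-semistable layers: μ^(1)=11; μ^(2)=2; μ^(3)=-5/2; μ^(4)=-4

((0, 0, 0, 1); (1, 0, 0, 0); (1, 1, 0, 0); (0, 0, 2, 0))


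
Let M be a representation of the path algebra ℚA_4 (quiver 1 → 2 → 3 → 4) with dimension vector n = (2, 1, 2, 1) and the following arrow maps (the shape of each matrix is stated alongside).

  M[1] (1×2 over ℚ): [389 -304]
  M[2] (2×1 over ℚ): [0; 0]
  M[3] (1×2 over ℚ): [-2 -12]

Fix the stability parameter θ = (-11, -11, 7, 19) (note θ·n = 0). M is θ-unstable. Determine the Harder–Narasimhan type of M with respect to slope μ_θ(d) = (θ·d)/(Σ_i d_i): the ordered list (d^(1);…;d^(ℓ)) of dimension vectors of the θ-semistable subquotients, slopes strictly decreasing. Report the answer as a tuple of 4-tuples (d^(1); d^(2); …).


Barcode: M ≅ I[1,1], I[1,2], I[3,3], I[3,4]. HN layers by μ_θ (3 steps, strictly decreasing):
  μ^(1)=19; μ^(2)=7; μ^(3)=-11

((0, 0, 0, 1); (0, 0, 2, 0); (2, 1, 0, 0))


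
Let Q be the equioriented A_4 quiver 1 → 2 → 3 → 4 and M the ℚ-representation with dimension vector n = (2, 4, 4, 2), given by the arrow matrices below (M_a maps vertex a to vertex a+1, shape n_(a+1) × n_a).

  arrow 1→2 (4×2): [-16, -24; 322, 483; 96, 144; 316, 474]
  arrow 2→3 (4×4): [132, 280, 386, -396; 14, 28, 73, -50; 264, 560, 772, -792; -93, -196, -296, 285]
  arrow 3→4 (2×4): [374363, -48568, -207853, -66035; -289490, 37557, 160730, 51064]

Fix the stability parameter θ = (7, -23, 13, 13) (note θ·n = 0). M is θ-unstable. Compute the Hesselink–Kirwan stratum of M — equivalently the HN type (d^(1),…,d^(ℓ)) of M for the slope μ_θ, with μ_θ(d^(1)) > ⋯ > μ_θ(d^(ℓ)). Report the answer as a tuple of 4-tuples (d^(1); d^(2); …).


Barcode: M ≅ I[1,1], I[1,4], I[2,2]^2, I[2,4], I[3,3]^2. HN layers by μ_θ (4 steps, strictly decreasing):
  μ^(1)=13; μ^(2)=7; μ^(3)=-8; μ^(4)=-23

((0, 0, 4, 2); (1, 0, 0, 0); (1, 1, 0, 0); (0, 3, 0, 0))


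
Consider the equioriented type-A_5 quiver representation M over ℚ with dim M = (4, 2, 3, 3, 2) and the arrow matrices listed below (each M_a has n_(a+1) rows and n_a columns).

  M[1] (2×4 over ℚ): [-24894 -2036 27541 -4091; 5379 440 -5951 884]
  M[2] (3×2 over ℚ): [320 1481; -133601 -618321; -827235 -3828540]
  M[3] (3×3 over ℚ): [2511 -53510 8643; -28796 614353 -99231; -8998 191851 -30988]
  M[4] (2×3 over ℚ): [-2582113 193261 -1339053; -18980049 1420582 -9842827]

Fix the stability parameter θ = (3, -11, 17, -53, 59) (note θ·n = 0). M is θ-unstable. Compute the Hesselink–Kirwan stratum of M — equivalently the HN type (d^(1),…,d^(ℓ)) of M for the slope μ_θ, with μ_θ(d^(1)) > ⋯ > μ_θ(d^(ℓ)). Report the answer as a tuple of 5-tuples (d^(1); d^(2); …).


Via rank(M_{q-1}∘⋯∘M_p): M ≅ I[1,1]^2, I[1,4], I[1,5], I[3,5].
μ_θ-semistable layers: μ^(1)=59; μ^(2)=3; μ^(3)=-11; μ^(4)=-18

((0, 0, 0, 0, 2); (2, 0, 0, 0, 0); (2, 2, 2, 2, 0); (0, 0, 1, 1, 0))


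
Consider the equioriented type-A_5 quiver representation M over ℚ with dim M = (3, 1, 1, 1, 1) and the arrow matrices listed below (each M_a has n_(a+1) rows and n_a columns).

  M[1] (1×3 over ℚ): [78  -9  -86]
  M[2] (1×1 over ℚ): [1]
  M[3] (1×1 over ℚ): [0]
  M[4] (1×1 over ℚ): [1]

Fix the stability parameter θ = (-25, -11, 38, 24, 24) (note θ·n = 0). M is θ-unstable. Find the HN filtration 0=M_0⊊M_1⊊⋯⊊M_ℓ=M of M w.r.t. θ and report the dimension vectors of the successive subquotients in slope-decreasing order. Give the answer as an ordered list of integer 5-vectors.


Barcode: M ≅ I[1,1]^2, I[1,3], I[4,5]. HN layers by μ_θ (4 steps, strictly decreasing):
  μ^(1)=38; μ^(2)=24; μ^(3)=-11; μ^(4)=-25

((0, 0, 1, 0, 0); (0, 0, 0, 1, 1); (0, 1, 0, 0, 0); (3, 0, 0, 0, 0))


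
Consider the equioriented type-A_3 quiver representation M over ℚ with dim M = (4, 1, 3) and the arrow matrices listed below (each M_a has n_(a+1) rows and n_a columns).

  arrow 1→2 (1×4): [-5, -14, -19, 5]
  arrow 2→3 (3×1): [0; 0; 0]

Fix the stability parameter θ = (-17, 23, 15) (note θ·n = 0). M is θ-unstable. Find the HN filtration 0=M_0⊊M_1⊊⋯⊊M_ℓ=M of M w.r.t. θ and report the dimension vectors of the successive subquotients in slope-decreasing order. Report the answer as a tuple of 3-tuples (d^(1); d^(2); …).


Barcode: M ≅ I[1,1]^3, I[1,2], I[3,3]^3. HN layers by μ_θ (3 steps, strictly decreasing):
  μ^(1)=23; μ^(2)=15; μ^(3)=-17

((0, 1, 0); (0, 0, 3); (4, 0, 0))


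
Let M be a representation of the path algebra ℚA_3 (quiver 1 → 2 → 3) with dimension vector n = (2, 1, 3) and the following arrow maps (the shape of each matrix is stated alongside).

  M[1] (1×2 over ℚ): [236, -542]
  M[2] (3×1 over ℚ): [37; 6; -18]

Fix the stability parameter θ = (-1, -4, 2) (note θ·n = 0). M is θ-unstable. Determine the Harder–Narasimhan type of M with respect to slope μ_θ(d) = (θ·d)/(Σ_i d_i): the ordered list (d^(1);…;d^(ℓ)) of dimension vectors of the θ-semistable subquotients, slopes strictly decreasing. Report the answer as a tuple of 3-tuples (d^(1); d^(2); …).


Barcode: M ≅ I[1,1], I[1,3], I[3,3]^2. HN layers by μ_θ (3 steps, strictly decreasing):
  μ^(1)=2; μ^(2)=-1; μ^(3)=-5/2

((0, 0, 3); (1, 0, 0); (1, 1, 0))


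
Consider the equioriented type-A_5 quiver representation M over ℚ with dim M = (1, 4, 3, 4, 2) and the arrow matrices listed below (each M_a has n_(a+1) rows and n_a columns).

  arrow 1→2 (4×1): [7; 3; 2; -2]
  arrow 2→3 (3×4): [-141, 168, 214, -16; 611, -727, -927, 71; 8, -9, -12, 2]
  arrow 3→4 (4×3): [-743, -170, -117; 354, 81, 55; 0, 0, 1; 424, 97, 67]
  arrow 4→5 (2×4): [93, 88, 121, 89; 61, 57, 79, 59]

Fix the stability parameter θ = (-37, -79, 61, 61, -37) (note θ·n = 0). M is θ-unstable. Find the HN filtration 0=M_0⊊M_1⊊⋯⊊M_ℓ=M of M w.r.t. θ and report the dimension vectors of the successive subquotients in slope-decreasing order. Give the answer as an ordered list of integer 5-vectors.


Via rank(M_{q-1}∘⋯∘M_p): M ≅ I[1,5], I[2,2], I[2,4], I[2,5], I[4,4].
μ_θ-semistable layers: μ^(1)=61; μ^(2)=85/3; μ^(3)=-58; μ^(4)=-79

((0, 0, 1, 2, 0); (0, 0, 2, 2, 2); (1, 1, 0, 0, 0); (0, 3, 0, 0, 0))


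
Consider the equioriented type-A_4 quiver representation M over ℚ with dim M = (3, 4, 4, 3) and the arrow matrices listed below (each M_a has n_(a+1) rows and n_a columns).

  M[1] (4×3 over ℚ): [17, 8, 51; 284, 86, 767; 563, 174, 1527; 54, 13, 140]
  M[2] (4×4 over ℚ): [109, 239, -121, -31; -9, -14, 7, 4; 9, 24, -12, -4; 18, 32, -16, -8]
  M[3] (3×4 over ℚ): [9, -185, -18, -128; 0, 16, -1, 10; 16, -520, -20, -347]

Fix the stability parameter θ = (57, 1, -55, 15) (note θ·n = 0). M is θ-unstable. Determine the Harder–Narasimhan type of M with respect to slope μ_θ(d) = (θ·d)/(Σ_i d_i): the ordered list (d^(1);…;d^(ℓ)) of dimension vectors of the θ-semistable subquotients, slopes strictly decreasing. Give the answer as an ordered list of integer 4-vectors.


Via rank(M_{q-1}∘⋯∘M_p): M ≅ I[1,3], I[1,4]^2, I[2,2], I[3,4].
μ_θ-semistable layers: μ^(1)=15; μ^(2)=1; μ^(3)=-55

((0, 0, 0, 3); (3, 4, 3, 0); (0, 0, 1, 0))


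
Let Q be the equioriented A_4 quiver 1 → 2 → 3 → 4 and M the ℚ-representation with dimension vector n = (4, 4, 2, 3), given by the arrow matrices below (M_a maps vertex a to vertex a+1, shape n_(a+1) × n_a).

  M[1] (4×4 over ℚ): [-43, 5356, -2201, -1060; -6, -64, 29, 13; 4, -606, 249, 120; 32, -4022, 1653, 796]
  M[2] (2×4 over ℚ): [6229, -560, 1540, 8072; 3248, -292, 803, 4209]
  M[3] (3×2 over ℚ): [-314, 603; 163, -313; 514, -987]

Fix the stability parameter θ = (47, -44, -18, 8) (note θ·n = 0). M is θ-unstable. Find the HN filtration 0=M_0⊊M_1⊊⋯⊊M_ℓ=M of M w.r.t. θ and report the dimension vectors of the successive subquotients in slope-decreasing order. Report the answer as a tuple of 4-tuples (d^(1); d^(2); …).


Barcode: M ≅ I[1,1], I[1,2]^2, I[1,4], I[2,4], I[4,4]. HN layers by μ_θ (6 steps, strictly decreasing):
  μ^(1)=47; μ^(2)=8; μ^(3)=3/2; μ^(4)=-5; μ^(5)=-18; μ^(6)=-44

((1, 0, 0, 0); (0, 0, 0, 3); (2, 2, 0, 0); (1, 1, 1, 0); (0, 0, 1, 0); (0, 1, 0, 0))


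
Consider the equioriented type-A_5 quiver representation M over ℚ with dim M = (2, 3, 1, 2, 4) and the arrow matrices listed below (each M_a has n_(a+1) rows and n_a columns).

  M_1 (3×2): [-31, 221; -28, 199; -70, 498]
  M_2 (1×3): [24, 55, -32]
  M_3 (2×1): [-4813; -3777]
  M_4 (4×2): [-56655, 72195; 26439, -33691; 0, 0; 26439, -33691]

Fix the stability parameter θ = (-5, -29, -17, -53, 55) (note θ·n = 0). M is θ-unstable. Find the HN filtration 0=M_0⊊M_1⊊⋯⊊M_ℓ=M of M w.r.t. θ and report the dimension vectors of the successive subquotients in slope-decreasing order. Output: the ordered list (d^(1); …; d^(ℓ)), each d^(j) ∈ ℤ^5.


Via rank(M_{q-1}∘⋯∘M_p): M ≅ I[1,2], I[1,4], I[2,2], I[4,5], I[5,5]^3.
μ_θ-semistable layers: μ^(1)=55; μ^(2)=-17; μ^(3)=-26; μ^(4)=-29; μ^(5)=-53

((0, 0, 0, 0, 4); (1, 1, 0, 0, 0); (1, 1, 1, 1, 0); (0, 1, 0, 0, 0); (0, 0, 0, 1, 0))


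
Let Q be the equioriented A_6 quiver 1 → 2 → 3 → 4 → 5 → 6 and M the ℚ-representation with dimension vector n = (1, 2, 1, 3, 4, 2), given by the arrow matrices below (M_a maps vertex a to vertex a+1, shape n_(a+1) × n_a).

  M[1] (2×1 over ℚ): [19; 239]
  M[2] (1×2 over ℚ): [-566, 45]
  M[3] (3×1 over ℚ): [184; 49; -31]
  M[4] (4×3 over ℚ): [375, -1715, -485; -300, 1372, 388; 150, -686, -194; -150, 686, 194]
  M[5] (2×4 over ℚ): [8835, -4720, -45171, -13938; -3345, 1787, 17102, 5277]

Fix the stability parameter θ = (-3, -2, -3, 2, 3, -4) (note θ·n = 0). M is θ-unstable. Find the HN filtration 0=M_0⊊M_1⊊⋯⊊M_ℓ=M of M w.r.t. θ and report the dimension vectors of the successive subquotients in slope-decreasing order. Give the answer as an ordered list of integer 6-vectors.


Interval decomposition of M: I[1,4], I[2,2], I[4,4], I[4,6], I[5,5]^2, I[5,6].
HN type (ℓ=7): μ^(1)=3; μ^(2)=2; μ^(3)=1/3; μ^(4)=-1/2; μ^(5)=-2; μ^(6)=-5/2; μ^(7)=-3

((0, 0, 0, 0, 2, 0); (0, 0, 0, 2, 0, 0); (0, 0, 0, 1, 1, 1); (0, 0, 0, 0, 1, 1); (0, 1, 0, 0, 0, 0); (0, 1, 1, 0, 0, 0); (1, 0, 0, 0, 0, 0))


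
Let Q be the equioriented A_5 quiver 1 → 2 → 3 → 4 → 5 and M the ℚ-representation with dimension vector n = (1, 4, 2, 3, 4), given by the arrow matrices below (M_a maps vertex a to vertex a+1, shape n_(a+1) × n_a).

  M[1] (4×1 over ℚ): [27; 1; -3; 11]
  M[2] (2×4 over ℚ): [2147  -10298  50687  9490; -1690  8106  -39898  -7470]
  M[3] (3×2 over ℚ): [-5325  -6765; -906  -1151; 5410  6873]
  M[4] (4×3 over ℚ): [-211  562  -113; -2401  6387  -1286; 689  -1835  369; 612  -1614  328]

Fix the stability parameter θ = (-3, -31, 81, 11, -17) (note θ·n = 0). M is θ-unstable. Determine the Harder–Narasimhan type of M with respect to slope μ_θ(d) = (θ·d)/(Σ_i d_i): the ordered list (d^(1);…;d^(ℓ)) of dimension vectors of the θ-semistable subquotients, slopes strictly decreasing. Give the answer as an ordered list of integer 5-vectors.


Via rank(M_{q-1}∘⋯∘M_p): M ≅ I[1,2], I[2,2], I[2,5]^2, I[4,5], I[5,5].
μ_θ-semistable layers: μ^(1)=25; μ^(2)=-3; μ^(3)=-17; μ^(4)=-31

((0, 0, 2, 2, 2); (0, 0, 0, 1, 1); (1, 1, 0, 0, 1); (0, 3, 0, 0, 0))


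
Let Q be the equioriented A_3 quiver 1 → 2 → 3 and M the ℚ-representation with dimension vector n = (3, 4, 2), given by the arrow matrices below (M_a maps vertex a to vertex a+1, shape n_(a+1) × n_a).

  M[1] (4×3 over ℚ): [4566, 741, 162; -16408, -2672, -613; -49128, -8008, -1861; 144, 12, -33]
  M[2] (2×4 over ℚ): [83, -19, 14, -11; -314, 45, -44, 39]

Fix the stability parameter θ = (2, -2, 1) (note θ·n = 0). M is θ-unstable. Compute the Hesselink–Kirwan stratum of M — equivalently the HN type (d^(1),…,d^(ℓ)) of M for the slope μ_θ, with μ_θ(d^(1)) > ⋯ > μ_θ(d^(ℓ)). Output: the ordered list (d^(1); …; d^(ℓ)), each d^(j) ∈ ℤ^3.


Via rank(M_{q-1}∘⋯∘M_p): M ≅ I[1,1], I[1,3]^2, I[2,2]^2.
μ_θ-semistable layers: μ^(1)=2; μ^(2)=1; μ^(3)=0; μ^(4)=-2

((1, 0, 0); (0, 0, 2); (2, 2, 0); (0, 2, 0))


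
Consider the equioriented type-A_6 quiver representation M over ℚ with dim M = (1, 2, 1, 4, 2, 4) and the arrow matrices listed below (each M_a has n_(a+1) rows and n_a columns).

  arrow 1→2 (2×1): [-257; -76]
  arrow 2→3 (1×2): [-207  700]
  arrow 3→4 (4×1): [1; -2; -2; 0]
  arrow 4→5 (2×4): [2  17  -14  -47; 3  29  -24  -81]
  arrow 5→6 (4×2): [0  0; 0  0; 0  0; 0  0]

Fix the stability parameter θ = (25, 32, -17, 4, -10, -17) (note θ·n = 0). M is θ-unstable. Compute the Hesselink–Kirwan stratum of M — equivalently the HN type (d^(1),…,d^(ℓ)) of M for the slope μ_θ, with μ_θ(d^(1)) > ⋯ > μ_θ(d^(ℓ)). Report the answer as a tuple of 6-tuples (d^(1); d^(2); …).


Interval decomposition of M: I[1,5], I[2,2], I[4,4]^2, I[4,5], I[6,6]^4.
HN type (ℓ=5): μ^(1)=32; μ^(2)=34/5; μ^(3)=4; μ^(4)=-3; μ^(5)=-17

((0, 1, 0, 0, 0, 0); (1, 1, 1, 1, 1, 0); (0, 0, 0, 2, 0, 0); (0, 0, 0, 1, 1, 0); (0, 0, 0, 0, 0, 4))


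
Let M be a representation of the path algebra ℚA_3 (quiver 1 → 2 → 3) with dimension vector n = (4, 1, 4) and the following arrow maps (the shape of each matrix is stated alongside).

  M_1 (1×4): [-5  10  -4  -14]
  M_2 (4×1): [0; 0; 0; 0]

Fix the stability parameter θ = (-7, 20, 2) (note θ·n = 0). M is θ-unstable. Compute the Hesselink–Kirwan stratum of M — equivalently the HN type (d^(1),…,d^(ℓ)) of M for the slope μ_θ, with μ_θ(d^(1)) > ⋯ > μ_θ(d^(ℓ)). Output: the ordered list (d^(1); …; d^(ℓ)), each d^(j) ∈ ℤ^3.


Barcode: M ≅ I[1,1]^3, I[1,2], I[3,3]^4. HN layers by μ_θ (3 steps, strictly decreasing):
  μ^(1)=20; μ^(2)=2; μ^(3)=-7

((0, 1, 0); (0, 0, 4); (4, 0, 0))


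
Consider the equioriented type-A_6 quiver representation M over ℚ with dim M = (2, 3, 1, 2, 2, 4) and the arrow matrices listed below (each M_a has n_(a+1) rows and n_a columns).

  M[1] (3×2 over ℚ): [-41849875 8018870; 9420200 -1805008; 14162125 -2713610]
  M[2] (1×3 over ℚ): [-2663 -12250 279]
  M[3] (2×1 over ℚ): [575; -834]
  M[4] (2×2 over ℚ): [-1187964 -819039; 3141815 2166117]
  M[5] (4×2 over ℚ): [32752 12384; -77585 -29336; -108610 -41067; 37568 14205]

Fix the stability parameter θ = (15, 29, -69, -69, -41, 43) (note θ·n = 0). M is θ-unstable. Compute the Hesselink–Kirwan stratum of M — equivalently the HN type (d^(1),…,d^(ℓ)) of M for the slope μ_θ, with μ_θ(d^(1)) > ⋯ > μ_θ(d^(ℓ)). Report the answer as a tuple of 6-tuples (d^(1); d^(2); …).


Barcode: M ≅ I[1,1], I[1,2], I[2,2], I[2,6], I[4,6], I[6,6]^2. HN layers by μ_θ (6 steps, strictly decreasing):
  μ^(1)=43; μ^(2)=29; μ^(3)=15; μ^(4)=-75/2; μ^(5)=-41; μ^(6)=-69

((0, 0, 0, 0, 0, 4); (0, 2, 0, 0, 0, 0); (2, 0, 0, 0, 0, 0); (0, 1, 1, 1, 1, 0); (0, 0, 0, 0, 1, 0); (0, 0, 0, 1, 0, 0))


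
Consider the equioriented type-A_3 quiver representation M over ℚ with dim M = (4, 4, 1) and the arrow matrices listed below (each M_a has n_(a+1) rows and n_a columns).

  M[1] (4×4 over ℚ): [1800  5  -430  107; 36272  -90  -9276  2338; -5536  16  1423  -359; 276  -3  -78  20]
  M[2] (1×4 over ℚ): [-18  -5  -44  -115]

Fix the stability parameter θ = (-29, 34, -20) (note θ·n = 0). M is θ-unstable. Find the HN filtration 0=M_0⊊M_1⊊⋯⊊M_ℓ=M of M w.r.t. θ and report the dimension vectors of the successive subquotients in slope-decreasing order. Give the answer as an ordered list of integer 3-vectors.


Interval decomposition of M: I[1,1], I[1,2]^2, I[1,3], I[2,2].
HN type (ℓ=3): μ^(1)=34; μ^(2)=7; μ^(3)=-29

((0, 3, 0); (0, 1, 1); (4, 0, 0))


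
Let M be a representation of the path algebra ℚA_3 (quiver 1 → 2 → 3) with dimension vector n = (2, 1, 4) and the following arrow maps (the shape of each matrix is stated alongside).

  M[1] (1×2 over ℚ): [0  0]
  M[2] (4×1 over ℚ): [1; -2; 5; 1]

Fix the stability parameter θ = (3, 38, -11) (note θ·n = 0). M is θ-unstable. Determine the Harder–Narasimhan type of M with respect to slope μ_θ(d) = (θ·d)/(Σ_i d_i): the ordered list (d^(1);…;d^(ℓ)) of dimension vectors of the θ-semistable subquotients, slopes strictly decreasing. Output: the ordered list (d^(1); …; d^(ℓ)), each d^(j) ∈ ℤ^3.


Barcode: M ≅ I[1,1]^2, I[2,3], I[3,3]^3. HN layers by μ_θ (3 steps, strictly decreasing):
  μ^(1)=27/2; μ^(2)=3; μ^(3)=-11

((0, 1, 1); (2, 0, 0); (0, 0, 3))


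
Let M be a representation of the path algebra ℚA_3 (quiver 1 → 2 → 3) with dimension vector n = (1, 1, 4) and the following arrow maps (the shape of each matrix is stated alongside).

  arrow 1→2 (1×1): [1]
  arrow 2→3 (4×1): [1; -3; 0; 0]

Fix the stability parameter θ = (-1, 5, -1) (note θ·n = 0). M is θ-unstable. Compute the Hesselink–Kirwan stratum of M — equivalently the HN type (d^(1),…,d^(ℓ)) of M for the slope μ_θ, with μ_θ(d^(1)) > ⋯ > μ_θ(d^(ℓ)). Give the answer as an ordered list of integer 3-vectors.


Interval decomposition of M: I[1,3], I[3,3]^3.
HN type (ℓ=2): μ^(1)=2; μ^(2)=-1

((0, 1, 1); (1, 0, 3))


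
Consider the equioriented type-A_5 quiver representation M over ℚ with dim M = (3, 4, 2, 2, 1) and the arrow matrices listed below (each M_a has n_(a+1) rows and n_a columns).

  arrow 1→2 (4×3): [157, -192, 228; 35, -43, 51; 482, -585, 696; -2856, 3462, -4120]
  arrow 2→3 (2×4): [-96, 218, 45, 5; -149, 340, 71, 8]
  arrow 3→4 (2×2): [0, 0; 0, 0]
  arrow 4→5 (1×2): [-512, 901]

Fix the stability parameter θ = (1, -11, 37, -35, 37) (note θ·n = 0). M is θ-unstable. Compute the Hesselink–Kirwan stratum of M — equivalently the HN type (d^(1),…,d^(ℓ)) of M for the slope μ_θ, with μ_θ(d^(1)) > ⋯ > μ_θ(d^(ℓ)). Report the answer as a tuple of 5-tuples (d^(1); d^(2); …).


Via rank(M_{q-1}∘⋯∘M_p): M ≅ I[1,2], I[1,3]^2, I[2,2], I[4,4], I[4,5].
μ_θ-semistable layers: μ^(1)=37; μ^(2)=-5; μ^(3)=-11; μ^(4)=-35

((0, 0, 2, 0, 1); (3, 3, 0, 0, 0); (0, 1, 0, 0, 0); (0, 0, 0, 2, 0))


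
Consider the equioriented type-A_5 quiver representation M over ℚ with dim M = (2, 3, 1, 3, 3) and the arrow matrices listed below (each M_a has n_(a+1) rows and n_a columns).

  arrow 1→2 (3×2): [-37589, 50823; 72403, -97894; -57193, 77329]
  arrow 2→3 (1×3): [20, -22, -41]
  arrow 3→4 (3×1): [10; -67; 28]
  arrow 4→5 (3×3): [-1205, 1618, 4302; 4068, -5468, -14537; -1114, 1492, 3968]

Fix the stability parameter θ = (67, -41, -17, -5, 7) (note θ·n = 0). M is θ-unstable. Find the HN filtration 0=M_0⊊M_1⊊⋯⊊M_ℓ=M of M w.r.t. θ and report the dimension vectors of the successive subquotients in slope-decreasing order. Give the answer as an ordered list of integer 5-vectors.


Barcode: M ≅ I[1,2], I[1,4], I[2,2], I[4,5]^2, I[5,5]. HN layers by μ_θ (5 steps, strictly decreasing):
  μ^(1)=13; μ^(2)=7; μ^(3)=1; μ^(4)=-5; μ^(5)=-41

((1, 1, 0, 0, 0); (0, 0, 0, 0, 3); (1, 1, 1, 1, 0); (0, 0, 0, 2, 0); (0, 1, 0, 0, 0))


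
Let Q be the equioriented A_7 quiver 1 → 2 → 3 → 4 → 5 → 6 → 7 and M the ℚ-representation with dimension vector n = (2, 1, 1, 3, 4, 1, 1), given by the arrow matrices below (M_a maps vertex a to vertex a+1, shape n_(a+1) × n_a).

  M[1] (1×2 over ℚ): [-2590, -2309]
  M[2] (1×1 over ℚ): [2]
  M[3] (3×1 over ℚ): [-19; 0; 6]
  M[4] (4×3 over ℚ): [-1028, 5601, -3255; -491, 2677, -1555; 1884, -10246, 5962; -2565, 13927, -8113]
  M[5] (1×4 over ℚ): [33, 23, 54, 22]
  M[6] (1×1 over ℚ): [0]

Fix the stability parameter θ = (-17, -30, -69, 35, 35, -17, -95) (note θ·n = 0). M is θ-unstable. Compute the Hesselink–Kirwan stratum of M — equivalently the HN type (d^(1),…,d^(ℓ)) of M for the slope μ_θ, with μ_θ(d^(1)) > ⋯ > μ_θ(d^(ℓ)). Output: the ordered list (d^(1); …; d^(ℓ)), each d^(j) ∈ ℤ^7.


Barcode: M ≅ I[1,1], I[1,6], I[4,4], I[4,5], I[5,5]^2, I[7,7]. HN layers by μ_θ (5 steps, strictly decreasing):
  μ^(1)=35; μ^(2)=53/3; μ^(3)=-17; μ^(4)=-116/3; μ^(5)=-95

((0, 0, 0, 2, 3, 0, 0); (0, 0, 0, 1, 1, 1, 0); (1, 0, 0, 0, 0, 0, 0); (1, 1, 1, 0, 0, 0, 0); (0, 0, 0, 0, 0, 0, 1))


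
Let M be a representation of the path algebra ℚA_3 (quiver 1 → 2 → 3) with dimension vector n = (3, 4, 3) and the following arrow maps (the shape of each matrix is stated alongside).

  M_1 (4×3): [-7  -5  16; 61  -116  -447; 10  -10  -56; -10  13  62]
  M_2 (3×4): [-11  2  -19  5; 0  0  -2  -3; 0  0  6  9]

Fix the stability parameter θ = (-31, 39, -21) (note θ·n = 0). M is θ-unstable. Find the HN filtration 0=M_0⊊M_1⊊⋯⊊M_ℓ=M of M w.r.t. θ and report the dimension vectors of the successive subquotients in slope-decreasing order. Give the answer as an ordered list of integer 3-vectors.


Barcode: M ≅ I[1,2], I[1,3]^2, I[2,2], I[3,3]. HN layers by μ_θ (4 steps, strictly decreasing):
  μ^(1)=39; μ^(2)=9; μ^(3)=-21; μ^(4)=-31

((0, 2, 0); (0, 2, 2); (0, 0, 1); (3, 0, 0))


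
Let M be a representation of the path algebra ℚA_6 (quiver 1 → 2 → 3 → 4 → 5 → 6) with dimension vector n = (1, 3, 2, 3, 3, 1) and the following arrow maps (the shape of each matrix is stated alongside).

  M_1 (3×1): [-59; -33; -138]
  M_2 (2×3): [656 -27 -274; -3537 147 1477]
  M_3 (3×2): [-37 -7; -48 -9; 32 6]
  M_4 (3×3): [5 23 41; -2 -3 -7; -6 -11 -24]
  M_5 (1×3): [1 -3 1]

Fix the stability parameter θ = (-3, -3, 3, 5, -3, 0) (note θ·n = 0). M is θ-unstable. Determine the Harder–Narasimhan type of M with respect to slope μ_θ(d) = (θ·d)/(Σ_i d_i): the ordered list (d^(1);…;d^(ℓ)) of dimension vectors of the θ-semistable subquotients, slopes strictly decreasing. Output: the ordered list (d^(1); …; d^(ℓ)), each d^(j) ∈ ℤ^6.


Barcode: M ≅ I[1,6], I[2,2], I[2,5], I[4,5]. HN layers by μ_θ (4 steps, strictly decreasing):
  μ^(1)=5/3; μ^(2)=5/4; μ^(3)=1; μ^(4)=-3

((0, 0, 1, 1, 1, 0); (0, 0, 1, 1, 1, 1); (0, 0, 0, 1, 1, 0); (1, 3, 0, 0, 0, 0))


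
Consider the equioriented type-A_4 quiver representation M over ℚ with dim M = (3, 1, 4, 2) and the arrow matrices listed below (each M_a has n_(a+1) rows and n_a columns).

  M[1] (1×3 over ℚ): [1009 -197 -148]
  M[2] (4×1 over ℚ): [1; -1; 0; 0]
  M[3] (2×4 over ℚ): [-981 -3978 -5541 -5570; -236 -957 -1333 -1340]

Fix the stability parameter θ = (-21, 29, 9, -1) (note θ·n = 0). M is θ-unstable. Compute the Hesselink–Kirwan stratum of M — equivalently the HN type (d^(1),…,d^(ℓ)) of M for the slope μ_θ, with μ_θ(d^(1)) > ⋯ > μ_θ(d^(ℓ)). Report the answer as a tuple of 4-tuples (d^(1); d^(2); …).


Interval decomposition of M: I[1,1]^2, I[1,4], I[3,3]^2, I[3,4].
HN type (ℓ=4): μ^(1)=37/3; μ^(2)=9; μ^(3)=4; μ^(4)=-21

((0, 1, 1, 1); (0, 0, 2, 0); (0, 0, 1, 1); (3, 0, 0, 0))


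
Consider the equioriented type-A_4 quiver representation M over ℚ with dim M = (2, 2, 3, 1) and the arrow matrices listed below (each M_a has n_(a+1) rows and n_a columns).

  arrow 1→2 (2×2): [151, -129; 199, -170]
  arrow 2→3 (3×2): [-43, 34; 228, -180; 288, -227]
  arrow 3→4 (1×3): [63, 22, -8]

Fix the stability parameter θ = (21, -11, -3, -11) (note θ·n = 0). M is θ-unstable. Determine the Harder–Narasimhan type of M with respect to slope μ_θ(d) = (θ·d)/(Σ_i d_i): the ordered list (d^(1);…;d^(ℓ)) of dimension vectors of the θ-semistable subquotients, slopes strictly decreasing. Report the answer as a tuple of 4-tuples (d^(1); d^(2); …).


Interval decomposition of M: I[1,3], I[1,4], I[3,3].
HN type (ℓ=3): μ^(1)=7/3; μ^(2)=-1; μ^(3)=-3

((1, 1, 1, 0); (1, 1, 1, 1); (0, 0, 1, 0))


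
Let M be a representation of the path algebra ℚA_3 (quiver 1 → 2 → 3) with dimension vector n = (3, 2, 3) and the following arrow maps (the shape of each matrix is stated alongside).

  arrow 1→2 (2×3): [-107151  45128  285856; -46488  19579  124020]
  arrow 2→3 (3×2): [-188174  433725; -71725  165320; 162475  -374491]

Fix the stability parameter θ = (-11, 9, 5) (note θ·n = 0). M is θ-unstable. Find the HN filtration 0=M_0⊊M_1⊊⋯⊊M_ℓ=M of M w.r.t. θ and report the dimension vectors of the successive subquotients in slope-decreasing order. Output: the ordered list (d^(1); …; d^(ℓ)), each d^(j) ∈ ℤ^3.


Interval decomposition of M: I[1,1], I[1,3]^2, I[3,3].
HN type (ℓ=3): μ^(1)=7; μ^(2)=5; μ^(3)=-11

((0, 2, 2); (0, 0, 1); (3, 0, 0))


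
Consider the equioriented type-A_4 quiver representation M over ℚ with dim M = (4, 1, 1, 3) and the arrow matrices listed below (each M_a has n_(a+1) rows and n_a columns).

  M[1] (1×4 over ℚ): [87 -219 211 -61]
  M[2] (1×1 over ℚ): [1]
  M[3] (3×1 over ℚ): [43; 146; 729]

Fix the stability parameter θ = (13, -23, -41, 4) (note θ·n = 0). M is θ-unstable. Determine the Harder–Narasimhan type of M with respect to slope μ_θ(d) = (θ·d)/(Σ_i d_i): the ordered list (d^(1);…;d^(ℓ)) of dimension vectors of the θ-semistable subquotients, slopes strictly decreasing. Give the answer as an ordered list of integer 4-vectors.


Barcode: M ≅ I[1,1]^3, I[1,4], I[4,4]^2. HN layers by μ_θ (3 steps, strictly decreasing):
  μ^(1)=13; μ^(2)=4; μ^(3)=-17

((3, 0, 0, 0); (0, 0, 0, 3); (1, 1, 1, 0))


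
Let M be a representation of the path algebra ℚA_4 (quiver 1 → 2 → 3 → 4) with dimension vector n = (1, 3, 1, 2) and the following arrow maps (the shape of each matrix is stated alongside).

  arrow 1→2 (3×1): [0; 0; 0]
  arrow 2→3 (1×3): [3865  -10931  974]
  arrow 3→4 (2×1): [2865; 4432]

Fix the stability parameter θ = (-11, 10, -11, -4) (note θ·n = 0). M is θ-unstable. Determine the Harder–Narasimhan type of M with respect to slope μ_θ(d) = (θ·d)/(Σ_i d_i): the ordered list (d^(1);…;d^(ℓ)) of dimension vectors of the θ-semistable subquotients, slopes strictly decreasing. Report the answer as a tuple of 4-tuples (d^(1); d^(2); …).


Barcode: M ≅ I[1,1], I[2,2]^2, I[2,4], I[4,4]. HN layers by μ_θ (4 steps, strictly decreasing):
  μ^(1)=10; μ^(2)=-5/3; μ^(3)=-4; μ^(4)=-11

((0, 2, 0, 0); (0, 1, 1, 1); (0, 0, 0, 1); (1, 0, 0, 0))


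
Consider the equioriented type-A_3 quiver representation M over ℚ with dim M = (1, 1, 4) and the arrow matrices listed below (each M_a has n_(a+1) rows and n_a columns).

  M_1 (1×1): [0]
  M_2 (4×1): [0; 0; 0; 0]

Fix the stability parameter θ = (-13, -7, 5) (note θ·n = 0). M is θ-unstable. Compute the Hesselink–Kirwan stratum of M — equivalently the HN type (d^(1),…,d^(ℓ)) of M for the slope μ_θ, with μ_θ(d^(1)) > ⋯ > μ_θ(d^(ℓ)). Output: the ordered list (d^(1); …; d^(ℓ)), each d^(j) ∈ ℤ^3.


Interval decomposition of M: I[1,1], I[2,2], I[3,3]^4.
HN type (ℓ=3): μ^(1)=5; μ^(2)=-7; μ^(3)=-13

((0, 0, 4); (0, 1, 0); (1, 0, 0))


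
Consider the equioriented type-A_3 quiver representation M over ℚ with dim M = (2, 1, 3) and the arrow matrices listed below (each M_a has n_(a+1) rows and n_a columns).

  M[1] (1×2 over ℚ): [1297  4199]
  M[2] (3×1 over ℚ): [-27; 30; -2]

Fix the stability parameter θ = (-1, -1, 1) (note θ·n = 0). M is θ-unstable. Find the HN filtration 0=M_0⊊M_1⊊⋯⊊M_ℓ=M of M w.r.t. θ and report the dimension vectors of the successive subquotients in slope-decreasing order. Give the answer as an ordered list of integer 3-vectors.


Interval decomposition of M: I[1,1], I[1,3], I[3,3]^2.
HN type (ℓ=2): μ^(1)=1; μ^(2)=-1

((0, 0, 3); (2, 1, 0))


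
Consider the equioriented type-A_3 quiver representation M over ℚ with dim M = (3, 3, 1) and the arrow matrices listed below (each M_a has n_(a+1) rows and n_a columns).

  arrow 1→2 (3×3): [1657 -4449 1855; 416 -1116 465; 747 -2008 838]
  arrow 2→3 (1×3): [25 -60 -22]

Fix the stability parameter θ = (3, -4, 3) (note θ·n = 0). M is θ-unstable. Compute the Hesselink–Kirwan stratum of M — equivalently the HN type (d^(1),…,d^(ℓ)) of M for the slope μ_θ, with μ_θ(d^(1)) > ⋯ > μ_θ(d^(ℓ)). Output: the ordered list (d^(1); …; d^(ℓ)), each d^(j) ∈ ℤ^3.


Barcode: M ≅ I[1,2]^2, I[1,3]. HN layers by μ_θ (2 steps, strictly decreasing):
  μ^(1)=3; μ^(2)=-1/2

((0, 0, 1); (3, 3, 0))


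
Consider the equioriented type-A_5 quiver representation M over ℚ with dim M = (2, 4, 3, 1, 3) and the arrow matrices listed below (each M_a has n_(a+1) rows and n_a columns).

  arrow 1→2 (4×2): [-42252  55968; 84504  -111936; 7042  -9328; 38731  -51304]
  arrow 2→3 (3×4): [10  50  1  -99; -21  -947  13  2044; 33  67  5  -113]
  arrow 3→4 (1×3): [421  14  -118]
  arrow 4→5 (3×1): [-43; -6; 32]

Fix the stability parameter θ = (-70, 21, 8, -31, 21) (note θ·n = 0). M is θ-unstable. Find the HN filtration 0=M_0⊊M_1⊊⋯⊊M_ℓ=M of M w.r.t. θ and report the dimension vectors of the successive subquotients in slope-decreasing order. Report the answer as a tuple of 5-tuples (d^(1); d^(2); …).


Barcode: M ≅ I[1,1], I[1,5], I[2,2], I[2,3]^2, I[5,5]^2. HN layers by μ_θ (4 steps, strictly decreasing):
  μ^(1)=21; μ^(2)=29/2; μ^(3)=-2/3; μ^(4)=-70

((0, 1, 0, 0, 3); (0, 2, 2, 0, 0); (0, 1, 1, 1, 0); (2, 0, 0, 0, 0))


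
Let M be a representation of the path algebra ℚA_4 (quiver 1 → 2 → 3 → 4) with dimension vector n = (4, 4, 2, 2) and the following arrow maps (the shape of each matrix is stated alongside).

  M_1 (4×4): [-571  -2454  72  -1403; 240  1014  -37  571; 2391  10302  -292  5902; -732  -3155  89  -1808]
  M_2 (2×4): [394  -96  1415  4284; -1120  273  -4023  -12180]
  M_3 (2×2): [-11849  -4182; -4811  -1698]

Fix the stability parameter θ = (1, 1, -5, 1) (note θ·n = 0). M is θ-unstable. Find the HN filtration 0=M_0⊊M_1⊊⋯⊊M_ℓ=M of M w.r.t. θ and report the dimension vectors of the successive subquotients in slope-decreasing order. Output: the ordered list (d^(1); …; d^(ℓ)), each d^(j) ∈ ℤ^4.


Via rank(M_{q-1}∘⋯∘M_p): M ≅ I[1,2]^2, I[1,3], I[1,4], I[4,4].
μ_θ-semistable layers: μ^(1)=1; μ^(2)=-1

((2, 2, 0, 2); (2, 2, 2, 0))


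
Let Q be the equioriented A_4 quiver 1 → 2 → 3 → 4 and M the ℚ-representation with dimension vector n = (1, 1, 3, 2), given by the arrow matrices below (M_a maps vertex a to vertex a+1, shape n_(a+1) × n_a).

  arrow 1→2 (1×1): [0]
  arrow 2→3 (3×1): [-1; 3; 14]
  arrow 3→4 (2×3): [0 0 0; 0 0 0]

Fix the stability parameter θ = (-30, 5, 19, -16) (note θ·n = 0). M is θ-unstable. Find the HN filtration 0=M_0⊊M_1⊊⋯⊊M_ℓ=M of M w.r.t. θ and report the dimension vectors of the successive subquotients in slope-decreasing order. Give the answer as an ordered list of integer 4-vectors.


Barcode: M ≅ I[1,1], I[2,3], I[3,3]^2, I[4,4]^2. HN layers by μ_θ (4 steps, strictly decreasing):
  μ^(1)=19; μ^(2)=5; μ^(3)=-16; μ^(4)=-30

((0, 0, 3, 0); (0, 1, 0, 0); (0, 0, 0, 2); (1, 0, 0, 0))


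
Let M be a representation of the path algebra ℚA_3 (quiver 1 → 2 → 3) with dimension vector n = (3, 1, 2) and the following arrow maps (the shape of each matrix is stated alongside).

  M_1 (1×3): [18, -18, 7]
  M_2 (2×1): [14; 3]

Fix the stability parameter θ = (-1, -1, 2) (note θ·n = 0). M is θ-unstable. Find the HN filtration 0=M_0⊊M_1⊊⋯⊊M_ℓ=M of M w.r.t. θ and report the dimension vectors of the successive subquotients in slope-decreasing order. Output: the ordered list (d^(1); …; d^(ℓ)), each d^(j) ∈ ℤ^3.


Interval decomposition of M: I[1,1]^2, I[1,3], I[3,3].
HN type (ℓ=2): μ^(1)=2; μ^(2)=-1

((0, 0, 2); (3, 1, 0))


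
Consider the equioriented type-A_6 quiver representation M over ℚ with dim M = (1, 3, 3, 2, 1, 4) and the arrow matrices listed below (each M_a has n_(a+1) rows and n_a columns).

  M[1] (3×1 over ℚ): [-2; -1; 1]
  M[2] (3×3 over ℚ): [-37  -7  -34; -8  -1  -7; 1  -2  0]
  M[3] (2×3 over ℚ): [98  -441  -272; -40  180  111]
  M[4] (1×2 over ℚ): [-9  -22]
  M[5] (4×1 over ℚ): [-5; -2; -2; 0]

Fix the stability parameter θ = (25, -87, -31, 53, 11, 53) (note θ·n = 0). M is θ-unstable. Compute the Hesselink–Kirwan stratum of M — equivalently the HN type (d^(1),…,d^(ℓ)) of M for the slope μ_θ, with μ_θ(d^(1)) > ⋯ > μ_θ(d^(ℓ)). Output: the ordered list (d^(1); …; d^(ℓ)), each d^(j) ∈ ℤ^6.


Via rank(M_{q-1}∘⋯∘M_p): M ≅ I[1,6], I[2,3], I[2,4], I[6,6]^3.
μ_θ-semistable layers: μ^(1)=53; μ^(2)=32; μ^(3)=-31; μ^(4)=-87

((0, 0, 0, 1, 0, 4); (0, 0, 0, 1, 1, 0); (1, 1, 3, 0, 0, 0); (0, 2, 0, 0, 0, 0))
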